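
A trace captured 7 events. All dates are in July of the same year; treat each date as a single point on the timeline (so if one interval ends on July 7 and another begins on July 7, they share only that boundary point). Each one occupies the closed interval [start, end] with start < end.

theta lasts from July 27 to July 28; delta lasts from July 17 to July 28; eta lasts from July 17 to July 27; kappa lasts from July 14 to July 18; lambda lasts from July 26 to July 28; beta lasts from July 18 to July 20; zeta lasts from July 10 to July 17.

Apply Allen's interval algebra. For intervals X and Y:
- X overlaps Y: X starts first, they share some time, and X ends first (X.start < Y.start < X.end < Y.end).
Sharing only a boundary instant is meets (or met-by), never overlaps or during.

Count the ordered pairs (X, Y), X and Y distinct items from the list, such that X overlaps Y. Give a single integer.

Checking all 42 ordered pairs for relation 'overlaps'; matching pairs in alphabetical order:
(eta, lambda): eta overlaps lambda ✓
(kappa, delta): kappa overlaps delta ✓
(kappa, eta): kappa overlaps eta ✓
(zeta, kappa): zeta overlaps kappa ✓
Count: 4.

4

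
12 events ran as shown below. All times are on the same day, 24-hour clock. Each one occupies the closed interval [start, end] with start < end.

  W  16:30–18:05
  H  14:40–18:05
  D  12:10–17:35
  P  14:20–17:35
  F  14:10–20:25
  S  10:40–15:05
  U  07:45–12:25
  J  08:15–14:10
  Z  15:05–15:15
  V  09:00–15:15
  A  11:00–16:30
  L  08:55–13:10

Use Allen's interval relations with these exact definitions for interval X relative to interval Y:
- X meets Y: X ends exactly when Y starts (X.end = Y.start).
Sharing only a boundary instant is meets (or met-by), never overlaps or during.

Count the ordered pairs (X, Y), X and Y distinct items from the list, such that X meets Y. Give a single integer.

3

Checking all 132 ordered pairs for relation 'meets'; matching pairs in alphabetical order:
(A, W): A meets W ✓
(J, F): J meets F ✓
(S, Z): S meets Z ✓
Count: 3.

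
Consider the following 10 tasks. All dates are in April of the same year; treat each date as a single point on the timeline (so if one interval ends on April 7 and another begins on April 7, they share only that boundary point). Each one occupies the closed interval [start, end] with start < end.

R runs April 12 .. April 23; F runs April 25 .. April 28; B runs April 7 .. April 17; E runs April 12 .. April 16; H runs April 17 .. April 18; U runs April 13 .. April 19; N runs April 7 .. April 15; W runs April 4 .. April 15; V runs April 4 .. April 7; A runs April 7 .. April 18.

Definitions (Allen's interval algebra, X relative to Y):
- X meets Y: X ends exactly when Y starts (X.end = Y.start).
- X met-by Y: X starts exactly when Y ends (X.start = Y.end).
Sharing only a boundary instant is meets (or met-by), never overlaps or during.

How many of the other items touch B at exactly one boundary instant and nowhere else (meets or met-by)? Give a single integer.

Target B = [April 7, April 17].
A [April 7, April 18] → started-by → no.
E [April 12, April 16] → during → no.
F [April 25, April 28] → after → no.
H [April 17, April 18] → met-by → counts.
N [April 7, April 15] → starts → no.
R [April 12, April 23] → overlapped-by → no.
U [April 13, April 19] → overlapped-by → no.
V [April 4, April 7] → meets → counts.
W [April 4, April 15] → overlaps → no.
Total: 2.

2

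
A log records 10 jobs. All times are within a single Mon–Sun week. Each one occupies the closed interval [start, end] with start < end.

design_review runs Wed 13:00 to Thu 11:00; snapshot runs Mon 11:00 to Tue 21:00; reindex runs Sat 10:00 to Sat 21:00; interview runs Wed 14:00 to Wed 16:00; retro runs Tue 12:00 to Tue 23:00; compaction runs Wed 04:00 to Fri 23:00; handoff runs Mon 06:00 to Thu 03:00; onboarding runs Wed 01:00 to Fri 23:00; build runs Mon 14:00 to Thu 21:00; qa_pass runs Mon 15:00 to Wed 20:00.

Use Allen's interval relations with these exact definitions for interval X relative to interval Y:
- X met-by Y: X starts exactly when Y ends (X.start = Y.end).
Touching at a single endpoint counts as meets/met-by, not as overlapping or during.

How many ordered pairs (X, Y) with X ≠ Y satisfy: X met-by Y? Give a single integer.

0

Checking all 90 ordered pairs for relation 'met-by'; matching pairs in alphabetical order:
No pair satisfies it.
Count: 0.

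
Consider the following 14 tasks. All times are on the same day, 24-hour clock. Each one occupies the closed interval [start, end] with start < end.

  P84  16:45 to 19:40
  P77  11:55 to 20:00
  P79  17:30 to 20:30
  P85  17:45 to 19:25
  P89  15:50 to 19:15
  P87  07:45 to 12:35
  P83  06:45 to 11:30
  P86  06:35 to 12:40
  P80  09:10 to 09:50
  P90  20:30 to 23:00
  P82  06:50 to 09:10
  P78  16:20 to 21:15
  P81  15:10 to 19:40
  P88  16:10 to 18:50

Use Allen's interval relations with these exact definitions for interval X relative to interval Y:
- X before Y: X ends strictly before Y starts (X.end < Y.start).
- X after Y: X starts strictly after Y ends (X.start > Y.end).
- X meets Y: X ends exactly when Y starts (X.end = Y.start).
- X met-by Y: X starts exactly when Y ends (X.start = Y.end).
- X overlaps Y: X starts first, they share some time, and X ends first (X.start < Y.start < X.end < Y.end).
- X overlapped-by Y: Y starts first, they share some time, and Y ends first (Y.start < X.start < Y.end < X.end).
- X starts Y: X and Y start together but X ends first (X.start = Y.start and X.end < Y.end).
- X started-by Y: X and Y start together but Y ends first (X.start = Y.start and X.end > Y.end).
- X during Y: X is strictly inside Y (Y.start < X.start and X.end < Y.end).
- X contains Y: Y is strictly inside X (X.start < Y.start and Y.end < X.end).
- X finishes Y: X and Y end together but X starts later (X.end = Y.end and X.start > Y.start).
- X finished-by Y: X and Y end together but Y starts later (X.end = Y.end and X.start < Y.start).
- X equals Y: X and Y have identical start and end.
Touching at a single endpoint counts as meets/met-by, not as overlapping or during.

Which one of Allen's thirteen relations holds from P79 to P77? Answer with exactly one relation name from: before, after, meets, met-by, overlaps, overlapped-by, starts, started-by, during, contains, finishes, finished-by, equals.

overlapped-by

P79 = [17:30, 20:30]; P77 = [11:55, 20:00].
Compare endpoints: P79.start > P77.start, P79.start < P77.end, P79.end > P77.start, P79.end > P77.end.
That pattern is 'overlapped-by'.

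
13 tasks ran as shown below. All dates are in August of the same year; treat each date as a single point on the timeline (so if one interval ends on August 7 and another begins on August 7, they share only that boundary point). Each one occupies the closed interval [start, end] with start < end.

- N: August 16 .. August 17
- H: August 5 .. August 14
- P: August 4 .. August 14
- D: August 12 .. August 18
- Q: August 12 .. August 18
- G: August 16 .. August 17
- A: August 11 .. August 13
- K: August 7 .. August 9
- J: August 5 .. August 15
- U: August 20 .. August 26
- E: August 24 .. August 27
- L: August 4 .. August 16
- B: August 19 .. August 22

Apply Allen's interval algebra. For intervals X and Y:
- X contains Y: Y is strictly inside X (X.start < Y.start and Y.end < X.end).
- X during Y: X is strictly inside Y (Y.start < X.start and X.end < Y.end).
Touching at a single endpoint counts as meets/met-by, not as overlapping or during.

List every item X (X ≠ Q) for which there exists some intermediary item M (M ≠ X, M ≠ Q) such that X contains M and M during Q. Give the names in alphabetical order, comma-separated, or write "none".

Target Q = [August 12, August 18].
Intermediaries M with M during Q: G, N.
Via G — items with X contains G: D.
Via N — items with X contains N: D.
Union: D.

D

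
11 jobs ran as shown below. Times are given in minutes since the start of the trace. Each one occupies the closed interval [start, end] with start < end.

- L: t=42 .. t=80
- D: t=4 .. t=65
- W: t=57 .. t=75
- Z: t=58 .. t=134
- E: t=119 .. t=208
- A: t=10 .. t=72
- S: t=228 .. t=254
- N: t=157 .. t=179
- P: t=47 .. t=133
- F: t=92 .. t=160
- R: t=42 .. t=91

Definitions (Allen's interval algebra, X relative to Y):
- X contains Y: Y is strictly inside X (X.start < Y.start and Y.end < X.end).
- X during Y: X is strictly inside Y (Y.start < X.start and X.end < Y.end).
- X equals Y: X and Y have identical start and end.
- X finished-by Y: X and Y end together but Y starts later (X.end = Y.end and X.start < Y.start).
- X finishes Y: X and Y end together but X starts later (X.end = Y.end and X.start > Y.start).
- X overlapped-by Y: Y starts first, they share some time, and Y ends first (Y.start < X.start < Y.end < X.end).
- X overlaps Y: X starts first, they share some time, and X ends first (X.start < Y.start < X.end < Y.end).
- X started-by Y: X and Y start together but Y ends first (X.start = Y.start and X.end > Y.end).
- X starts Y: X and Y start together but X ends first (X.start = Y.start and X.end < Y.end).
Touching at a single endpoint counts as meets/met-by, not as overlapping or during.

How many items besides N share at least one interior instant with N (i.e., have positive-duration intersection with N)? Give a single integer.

Target N = [t=157, t=179].
A [t=10, t=72] → before → no.
D [t=4, t=65] → before → no.
E [t=119, t=208] → contains → counts.
F [t=92, t=160] → overlaps → counts.
L [t=42, t=80] → before → no.
P [t=47, t=133] → before → no.
R [t=42, t=91] → before → no.
S [t=228, t=254] → after → no.
W [t=57, t=75] → before → no.
Z [t=58, t=134] → before → no.
Total: 2.

2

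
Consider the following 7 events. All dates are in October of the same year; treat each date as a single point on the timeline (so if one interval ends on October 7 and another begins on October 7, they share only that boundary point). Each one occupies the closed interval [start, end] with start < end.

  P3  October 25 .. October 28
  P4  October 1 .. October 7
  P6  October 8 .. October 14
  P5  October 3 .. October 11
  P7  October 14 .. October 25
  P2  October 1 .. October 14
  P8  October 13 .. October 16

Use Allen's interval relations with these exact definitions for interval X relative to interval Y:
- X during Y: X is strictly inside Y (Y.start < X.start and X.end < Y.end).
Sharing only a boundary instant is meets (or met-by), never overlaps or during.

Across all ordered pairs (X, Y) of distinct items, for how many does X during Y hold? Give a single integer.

Checking all 42 ordered pairs for relation 'during'; matching pairs in alphabetical order:
(P5, P2): P5 during P2 ✓
Count: 1.

1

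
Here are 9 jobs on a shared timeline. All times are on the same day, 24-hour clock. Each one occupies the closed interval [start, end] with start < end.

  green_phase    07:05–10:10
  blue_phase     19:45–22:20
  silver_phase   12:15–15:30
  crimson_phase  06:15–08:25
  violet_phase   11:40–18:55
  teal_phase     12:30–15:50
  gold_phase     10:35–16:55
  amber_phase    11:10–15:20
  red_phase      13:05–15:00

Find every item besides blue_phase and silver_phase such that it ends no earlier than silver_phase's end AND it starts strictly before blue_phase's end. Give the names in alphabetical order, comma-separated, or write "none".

gold_phase, teal_phase, violet_phase

Conditions: its end is no earlier than silver_phase's end (X.end >= 15:30) AND its start is strictly before blue_phase's end (X.start < 22:20).
amber_phase: end 15:20 >= 15:30? ✗; start 11:10 < 22:20? ✓ → no.
crimson_phase: end 08:25 >= 15:30? ✗; start 06:15 < 22:20? ✓ → no.
gold_phase: end 16:55 >= 15:30? ✓; start 10:35 < 22:20? ✓ → yes.
green_phase: end 10:10 >= 15:30? ✗; start 07:05 < 22:20? ✓ → no.
red_phase: end 15:00 >= 15:30? ✗; start 13:05 < 22:20? ✓ → no.
teal_phase: end 15:50 >= 15:30? ✓; start 12:30 < 22:20? ✓ → yes.
violet_phase: end 18:55 >= 15:30? ✓; start 11:40 < 22:20? ✓ → yes.
Result: gold_phase, teal_phase, violet_phase.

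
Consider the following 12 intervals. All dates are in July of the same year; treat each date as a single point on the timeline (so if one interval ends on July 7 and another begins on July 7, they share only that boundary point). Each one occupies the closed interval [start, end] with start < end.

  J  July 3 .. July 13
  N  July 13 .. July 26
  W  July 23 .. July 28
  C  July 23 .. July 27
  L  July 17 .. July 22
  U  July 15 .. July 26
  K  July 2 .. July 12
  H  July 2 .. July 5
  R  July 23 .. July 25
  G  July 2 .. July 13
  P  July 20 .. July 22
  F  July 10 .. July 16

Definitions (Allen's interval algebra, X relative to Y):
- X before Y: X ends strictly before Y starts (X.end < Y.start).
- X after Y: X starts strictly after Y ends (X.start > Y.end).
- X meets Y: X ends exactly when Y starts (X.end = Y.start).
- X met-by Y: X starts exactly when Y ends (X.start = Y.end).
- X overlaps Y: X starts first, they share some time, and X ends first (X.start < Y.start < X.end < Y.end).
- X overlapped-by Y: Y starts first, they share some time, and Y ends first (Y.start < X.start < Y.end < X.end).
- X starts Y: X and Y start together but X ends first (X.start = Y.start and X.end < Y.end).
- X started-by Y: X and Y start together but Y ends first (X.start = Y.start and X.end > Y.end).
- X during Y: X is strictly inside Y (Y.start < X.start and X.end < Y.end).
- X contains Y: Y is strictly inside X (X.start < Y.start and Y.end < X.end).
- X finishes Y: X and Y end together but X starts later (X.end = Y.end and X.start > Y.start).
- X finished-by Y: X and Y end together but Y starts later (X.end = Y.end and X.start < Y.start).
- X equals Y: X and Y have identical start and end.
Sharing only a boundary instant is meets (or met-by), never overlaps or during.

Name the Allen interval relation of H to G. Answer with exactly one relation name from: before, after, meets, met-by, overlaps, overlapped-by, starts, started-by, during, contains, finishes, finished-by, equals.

H = [July 2, July 5]; G = [July 2, July 13].
Compare endpoints: H.start = G.start, H.start < G.end, H.end > G.start, H.end < G.end.
That pattern is 'starts'.

starts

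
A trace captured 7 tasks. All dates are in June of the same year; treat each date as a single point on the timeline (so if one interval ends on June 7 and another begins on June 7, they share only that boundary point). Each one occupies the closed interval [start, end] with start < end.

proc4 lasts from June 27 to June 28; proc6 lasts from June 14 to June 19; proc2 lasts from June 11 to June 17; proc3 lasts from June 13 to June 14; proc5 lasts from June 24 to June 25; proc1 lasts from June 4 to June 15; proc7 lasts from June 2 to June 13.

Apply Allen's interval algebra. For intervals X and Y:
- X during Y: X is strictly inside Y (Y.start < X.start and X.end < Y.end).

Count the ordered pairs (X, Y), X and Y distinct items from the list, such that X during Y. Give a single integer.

Checking all 42 ordered pairs for relation 'during'; matching pairs in alphabetical order:
(proc3, proc1): proc3 during proc1 ✓
(proc3, proc2): proc3 during proc2 ✓
Count: 2.

2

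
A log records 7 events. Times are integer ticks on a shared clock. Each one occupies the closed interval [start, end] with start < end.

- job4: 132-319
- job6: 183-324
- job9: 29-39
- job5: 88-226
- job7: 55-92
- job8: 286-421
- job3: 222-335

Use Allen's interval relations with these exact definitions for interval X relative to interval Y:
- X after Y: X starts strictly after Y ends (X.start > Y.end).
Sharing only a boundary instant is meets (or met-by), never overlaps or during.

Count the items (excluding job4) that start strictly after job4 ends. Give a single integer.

Target job4 = [132, 319].
job3 [222, 335] → overlapped-by → no.
job5 [88, 226] → overlaps → no.
job6 [183, 324] → overlapped-by → no.
job7 [55, 92] → before → no.
job8 [286, 421] → overlapped-by → no.
job9 [29, 39] → before → no.
Total: 0.

0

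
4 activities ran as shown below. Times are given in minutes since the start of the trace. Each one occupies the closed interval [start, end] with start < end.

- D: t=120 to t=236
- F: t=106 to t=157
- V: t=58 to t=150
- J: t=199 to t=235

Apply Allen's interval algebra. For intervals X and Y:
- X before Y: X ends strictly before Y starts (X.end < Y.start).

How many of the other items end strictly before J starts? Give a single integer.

2

Target J = [t=199, t=235].
D [t=120, t=236] → contains → no.
F [t=106, t=157] → before → counts.
V [t=58, t=150] → before → counts.
Total: 2.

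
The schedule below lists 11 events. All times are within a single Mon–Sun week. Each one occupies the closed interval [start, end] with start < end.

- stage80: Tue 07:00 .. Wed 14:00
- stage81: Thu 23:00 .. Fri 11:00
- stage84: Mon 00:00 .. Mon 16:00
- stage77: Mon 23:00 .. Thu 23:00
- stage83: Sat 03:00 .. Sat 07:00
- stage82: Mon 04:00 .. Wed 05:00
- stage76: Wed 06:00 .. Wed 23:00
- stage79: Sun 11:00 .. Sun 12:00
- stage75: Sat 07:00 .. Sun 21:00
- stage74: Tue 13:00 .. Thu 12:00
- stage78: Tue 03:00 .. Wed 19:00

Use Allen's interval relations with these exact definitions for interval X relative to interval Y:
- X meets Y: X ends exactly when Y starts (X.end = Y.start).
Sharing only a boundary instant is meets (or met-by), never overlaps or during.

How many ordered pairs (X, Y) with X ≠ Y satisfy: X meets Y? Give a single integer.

2

Checking all 110 ordered pairs for relation 'meets'; matching pairs in alphabetical order:
(stage77, stage81): stage77 meets stage81 ✓
(stage83, stage75): stage83 meets stage75 ✓
Count: 2.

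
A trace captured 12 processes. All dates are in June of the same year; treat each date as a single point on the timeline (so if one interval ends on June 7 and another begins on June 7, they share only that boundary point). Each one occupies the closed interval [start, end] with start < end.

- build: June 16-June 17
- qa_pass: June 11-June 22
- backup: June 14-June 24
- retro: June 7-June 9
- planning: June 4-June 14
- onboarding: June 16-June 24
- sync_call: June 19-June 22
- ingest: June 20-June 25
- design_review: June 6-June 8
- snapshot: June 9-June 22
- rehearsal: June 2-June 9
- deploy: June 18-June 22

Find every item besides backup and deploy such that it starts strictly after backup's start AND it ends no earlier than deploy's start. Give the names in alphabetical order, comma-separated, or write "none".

ingest, onboarding, sync_call

Conditions: its start is strictly after backup's start (X.start > June 14) AND its end is no earlier than deploy's start (X.end >= June 18).
build: start June 16 > June 14? ✓; end June 17 >= June 18? ✗ → no.
design_review: start June 6 > June 14? ✗; end June 8 >= June 18? ✗ → no.
ingest: start June 20 > June 14? ✓; end June 25 >= June 18? ✓ → yes.
onboarding: start June 16 > June 14? ✓; end June 24 >= June 18? ✓ → yes.
planning: start June 4 > June 14? ✗; end June 14 >= June 18? ✗ → no.
qa_pass: start June 11 > June 14? ✗; end June 22 >= June 18? ✓ → no.
rehearsal: start June 2 > June 14? ✗; end June 9 >= June 18? ✗ → no.
retro: start June 7 > June 14? ✗; end June 9 >= June 18? ✗ → no.
snapshot: start June 9 > June 14? ✗; end June 22 >= June 18? ✓ → no.
sync_call: start June 19 > June 14? ✓; end June 22 >= June 18? ✓ → yes.
Result: ingest, onboarding, sync_call.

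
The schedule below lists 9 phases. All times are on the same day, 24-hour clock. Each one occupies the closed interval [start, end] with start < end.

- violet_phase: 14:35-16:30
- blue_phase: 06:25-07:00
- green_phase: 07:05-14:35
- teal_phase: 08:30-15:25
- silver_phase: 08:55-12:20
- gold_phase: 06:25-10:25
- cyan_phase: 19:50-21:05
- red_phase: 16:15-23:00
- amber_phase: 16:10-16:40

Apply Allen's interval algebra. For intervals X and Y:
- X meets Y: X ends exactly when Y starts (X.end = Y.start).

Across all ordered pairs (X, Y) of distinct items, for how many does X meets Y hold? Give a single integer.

1

Checking all 72 ordered pairs for relation 'meets'; matching pairs in alphabetical order:
(green_phase, violet_phase): green_phase meets violet_phase ✓
Count: 1.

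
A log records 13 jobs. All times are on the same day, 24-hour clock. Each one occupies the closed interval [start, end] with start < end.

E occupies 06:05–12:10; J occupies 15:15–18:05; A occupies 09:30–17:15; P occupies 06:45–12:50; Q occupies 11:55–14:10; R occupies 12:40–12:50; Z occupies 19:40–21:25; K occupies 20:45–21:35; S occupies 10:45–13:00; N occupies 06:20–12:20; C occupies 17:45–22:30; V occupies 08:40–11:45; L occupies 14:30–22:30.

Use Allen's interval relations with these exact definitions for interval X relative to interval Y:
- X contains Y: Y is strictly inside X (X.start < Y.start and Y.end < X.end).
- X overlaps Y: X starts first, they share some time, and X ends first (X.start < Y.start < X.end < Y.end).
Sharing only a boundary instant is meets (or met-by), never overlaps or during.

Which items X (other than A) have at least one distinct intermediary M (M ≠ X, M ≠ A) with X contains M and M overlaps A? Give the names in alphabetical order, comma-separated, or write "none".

Target A = [09:30, 17:15].
Intermediaries M with M overlaps A: E, N, P, V.
Via E — items with X contains E: none.
Via N — items with X contains N: none.
Via P — items with X contains P: none.
Via V — items with X contains V: E, N, P.
Union: E, N, P.

E, N, P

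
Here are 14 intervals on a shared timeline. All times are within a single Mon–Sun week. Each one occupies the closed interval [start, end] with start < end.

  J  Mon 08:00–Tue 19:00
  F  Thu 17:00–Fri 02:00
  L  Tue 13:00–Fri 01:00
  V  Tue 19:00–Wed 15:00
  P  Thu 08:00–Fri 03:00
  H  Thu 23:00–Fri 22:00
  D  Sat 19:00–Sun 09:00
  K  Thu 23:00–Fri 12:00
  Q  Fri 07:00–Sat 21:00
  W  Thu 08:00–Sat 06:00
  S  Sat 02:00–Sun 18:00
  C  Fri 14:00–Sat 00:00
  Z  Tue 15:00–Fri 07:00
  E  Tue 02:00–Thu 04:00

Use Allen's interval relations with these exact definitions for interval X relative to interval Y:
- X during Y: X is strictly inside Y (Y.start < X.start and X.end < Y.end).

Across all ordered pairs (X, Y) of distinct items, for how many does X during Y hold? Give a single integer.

12

Checking all 182 ordered pairs for relation 'during'; matching pairs in alphabetical order:
(C, Q): C during Q ✓
(C, W): C during W ✓
(D, S): D during S ✓
(F, P): F during P ✓
(F, W): F during W ✓
(F, Z): F during Z ✓
(H, W): H during W ✓
(K, W): K during W ✓
(P, Z): P during Z ✓
(V, E): V during E ✓
(V, L): V during L ✓
(V, Z): V during Z ✓
Count: 12.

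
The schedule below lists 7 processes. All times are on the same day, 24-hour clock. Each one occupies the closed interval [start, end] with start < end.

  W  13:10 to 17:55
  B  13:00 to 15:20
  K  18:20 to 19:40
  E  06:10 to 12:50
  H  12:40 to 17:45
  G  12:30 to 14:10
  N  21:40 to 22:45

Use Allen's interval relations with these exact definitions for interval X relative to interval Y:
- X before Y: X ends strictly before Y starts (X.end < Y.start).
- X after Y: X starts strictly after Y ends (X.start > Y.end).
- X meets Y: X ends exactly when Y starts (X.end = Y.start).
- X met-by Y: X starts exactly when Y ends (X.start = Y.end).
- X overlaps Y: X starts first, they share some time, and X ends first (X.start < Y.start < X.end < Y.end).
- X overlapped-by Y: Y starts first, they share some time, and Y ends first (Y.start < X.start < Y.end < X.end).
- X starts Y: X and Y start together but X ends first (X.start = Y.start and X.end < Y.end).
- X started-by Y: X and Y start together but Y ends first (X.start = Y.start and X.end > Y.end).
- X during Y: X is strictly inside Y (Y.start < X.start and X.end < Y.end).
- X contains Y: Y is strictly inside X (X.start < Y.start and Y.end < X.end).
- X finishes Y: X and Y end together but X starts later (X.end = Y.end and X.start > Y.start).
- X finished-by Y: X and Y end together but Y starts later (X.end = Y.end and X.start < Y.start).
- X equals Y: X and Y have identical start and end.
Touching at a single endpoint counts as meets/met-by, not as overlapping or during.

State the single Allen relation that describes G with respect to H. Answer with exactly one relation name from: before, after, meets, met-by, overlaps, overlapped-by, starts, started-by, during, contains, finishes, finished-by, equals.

G = [12:30, 14:10]; H = [12:40, 17:45].
Compare endpoints: G.start < H.start, G.start < H.end, G.end > H.start, G.end < H.end.
That pattern is 'overlaps'.

overlaps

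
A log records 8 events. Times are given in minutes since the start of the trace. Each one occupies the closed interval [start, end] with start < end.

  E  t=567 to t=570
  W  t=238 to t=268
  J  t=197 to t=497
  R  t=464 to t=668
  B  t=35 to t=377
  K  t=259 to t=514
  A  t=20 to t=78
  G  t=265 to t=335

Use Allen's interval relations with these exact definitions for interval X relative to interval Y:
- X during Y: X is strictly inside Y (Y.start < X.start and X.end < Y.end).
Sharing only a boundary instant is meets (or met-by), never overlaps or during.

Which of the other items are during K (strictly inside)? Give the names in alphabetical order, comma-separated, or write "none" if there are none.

Target K = [t=259, t=514].
A [t=20, t=78] → before → no.
B [t=35, t=377] → overlaps → no.
E [t=567, t=570] → after → no.
G [t=265, t=335] → during → yes.
J [t=197, t=497] → overlaps → no.
R [t=464, t=668] → overlapped-by → no.
W [t=238, t=268] → overlaps → no.
Result: G.

G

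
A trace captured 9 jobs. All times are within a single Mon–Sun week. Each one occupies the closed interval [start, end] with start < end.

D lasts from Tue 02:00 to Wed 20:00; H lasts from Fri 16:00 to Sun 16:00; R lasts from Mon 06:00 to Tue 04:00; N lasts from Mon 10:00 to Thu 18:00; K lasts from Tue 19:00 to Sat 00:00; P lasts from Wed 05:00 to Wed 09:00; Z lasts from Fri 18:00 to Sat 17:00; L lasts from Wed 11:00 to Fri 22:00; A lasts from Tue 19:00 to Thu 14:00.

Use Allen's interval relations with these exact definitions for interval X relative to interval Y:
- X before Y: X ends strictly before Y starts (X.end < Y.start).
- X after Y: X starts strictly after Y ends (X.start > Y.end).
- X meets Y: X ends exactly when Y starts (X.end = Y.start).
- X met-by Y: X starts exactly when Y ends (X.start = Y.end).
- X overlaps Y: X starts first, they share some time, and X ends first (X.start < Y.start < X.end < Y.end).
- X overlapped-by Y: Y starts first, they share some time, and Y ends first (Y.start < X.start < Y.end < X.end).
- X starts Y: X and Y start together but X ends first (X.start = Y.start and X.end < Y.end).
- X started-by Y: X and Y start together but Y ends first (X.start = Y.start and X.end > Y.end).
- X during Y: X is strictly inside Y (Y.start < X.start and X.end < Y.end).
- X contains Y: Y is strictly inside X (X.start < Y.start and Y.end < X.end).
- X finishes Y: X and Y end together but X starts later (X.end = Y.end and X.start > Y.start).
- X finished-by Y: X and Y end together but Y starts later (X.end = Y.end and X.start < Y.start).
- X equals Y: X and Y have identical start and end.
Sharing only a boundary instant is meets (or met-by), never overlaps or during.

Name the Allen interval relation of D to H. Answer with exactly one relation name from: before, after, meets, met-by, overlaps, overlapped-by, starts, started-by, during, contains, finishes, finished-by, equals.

before

D = [Tue 02:00, Wed 20:00]; H = [Fri 16:00, Sun 16:00].
Compare endpoints: D.start < H.start, D.start < H.end, D.end < H.start, D.end < H.end.
That pattern is 'before'.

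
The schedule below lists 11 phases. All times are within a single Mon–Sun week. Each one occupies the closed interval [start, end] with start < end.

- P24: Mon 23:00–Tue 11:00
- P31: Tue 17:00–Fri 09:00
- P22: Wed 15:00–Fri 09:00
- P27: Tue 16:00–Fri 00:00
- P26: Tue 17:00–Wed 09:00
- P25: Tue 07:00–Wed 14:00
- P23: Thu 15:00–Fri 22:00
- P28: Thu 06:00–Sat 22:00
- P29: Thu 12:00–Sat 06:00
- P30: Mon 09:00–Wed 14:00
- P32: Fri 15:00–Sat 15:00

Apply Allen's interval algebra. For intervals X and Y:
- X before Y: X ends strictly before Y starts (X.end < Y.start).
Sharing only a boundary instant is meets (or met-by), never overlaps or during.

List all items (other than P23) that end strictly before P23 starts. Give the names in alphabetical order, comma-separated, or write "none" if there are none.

Target P23 = [Thu 15:00, Fri 22:00].
P22 [Wed 15:00, Fri 09:00] → overlaps → no.
P24 [Mon 23:00, Tue 11:00] → before → yes.
P25 [Tue 07:00, Wed 14:00] → before → yes.
P26 [Tue 17:00, Wed 09:00] → before → yes.
P27 [Tue 16:00, Fri 00:00] → overlaps → no.
P28 [Thu 06:00, Sat 22:00] → contains → no.
P29 [Thu 12:00, Sat 06:00] → contains → no.
P30 [Mon 09:00, Wed 14:00] → before → yes.
P31 [Tue 17:00, Fri 09:00] → overlaps → no.
P32 [Fri 15:00, Sat 15:00] → overlapped-by → no.
Result: P24, P25, P26, P30.

P24, P25, P26, P30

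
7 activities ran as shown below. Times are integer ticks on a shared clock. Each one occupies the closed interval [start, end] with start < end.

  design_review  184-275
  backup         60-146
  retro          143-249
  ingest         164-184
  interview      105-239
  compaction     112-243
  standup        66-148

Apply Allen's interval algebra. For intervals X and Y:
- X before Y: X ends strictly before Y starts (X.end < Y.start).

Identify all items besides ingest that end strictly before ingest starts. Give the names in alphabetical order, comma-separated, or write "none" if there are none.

backup, standup

Target ingest = [164, 184].
backup [60, 146] → before → yes.
compaction [112, 243] → contains → no.
design_review [184, 275] → met-by → no.
interview [105, 239] → contains → no.
retro [143, 249] → contains → no.
standup [66, 148] → before → yes.
Result: backup, standup.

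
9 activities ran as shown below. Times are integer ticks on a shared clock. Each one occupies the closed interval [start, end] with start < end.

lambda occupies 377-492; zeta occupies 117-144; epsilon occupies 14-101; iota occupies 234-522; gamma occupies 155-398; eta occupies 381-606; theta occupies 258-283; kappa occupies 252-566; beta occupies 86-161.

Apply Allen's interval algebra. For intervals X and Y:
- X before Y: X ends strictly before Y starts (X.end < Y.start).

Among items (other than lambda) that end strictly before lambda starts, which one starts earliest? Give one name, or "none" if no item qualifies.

Target lambda = [377, 492].
beta [86, 161] → before → candidate.
epsilon [14, 101] → before → candidate.
eta [381, 606] → overlapped-by → excluded.
gamma [155, 398] → overlaps → excluded.
iota [234, 522] → contains → excluded.
kappa [252, 566] → contains → excluded.
theta [258, 283] → before → candidate.
zeta [117, 144] → before → candidate.
Among candidates, earliest start is 14 → epsilon.

epsilon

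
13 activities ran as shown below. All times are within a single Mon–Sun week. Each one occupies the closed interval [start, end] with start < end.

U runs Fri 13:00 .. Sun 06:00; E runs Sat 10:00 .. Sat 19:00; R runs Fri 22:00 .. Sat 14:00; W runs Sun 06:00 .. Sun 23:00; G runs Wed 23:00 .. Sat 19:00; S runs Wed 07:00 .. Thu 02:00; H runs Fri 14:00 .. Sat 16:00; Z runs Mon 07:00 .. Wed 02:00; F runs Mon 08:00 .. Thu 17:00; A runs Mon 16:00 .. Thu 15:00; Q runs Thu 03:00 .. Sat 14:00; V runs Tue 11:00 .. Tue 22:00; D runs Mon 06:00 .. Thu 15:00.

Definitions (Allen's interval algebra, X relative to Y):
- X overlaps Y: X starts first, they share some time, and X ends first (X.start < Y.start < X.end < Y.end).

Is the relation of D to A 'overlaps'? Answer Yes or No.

D = [Mon 06:00, Thu 15:00], A = [Mon 16:00, Thu 15:00].
Actual relation of D to A: finished-by.
Asked whether 'overlaps' holds → No.

No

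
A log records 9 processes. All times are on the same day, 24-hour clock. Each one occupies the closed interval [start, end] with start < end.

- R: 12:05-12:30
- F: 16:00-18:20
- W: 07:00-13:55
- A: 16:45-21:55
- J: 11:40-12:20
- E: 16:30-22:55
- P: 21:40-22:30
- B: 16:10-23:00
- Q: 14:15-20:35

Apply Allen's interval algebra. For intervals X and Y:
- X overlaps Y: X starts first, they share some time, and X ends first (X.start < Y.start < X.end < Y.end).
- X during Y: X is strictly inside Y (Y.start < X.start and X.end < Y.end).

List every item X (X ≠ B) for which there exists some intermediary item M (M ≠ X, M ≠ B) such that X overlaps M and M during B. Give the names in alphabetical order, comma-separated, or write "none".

Target B = [16:10, 23:00].
Intermediaries M with M during B: A, E, P.
Via A — items with X overlaps A: F, Q.
Via E — items with X overlaps E: F, Q.
Via P — items with X overlaps P: A.
Union: A, F, Q.

A, F, Q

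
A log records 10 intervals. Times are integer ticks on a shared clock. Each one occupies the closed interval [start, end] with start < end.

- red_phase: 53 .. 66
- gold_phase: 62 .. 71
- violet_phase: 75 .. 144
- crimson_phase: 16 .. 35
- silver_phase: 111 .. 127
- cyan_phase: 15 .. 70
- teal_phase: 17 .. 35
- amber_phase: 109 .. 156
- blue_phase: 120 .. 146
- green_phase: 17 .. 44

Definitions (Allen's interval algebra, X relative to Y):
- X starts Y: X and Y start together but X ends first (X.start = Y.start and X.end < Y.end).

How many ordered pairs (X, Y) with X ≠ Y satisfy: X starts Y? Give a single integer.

1

Checking all 90 ordered pairs for relation 'starts'; matching pairs in alphabetical order:
(teal_phase, green_phase): teal_phase starts green_phase ✓
Count: 1.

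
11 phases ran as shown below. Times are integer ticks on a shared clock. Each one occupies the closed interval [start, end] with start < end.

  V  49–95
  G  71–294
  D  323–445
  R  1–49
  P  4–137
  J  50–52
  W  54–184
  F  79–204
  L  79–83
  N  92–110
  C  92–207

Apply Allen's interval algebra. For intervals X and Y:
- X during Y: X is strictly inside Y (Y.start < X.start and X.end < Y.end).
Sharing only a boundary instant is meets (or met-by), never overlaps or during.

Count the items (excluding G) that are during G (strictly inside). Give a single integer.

4

Target G = [71, 294].
C [92, 207] → during → counts.
D [323, 445] → after → no.
F [79, 204] → during → counts.
J [50, 52] → before → no.
L [79, 83] → during → counts.
N [92, 110] → during → counts.
P [4, 137] → overlaps → no.
R [1, 49] → before → no.
V [49, 95] → overlaps → no.
W [54, 184] → overlaps → no.
Total: 4.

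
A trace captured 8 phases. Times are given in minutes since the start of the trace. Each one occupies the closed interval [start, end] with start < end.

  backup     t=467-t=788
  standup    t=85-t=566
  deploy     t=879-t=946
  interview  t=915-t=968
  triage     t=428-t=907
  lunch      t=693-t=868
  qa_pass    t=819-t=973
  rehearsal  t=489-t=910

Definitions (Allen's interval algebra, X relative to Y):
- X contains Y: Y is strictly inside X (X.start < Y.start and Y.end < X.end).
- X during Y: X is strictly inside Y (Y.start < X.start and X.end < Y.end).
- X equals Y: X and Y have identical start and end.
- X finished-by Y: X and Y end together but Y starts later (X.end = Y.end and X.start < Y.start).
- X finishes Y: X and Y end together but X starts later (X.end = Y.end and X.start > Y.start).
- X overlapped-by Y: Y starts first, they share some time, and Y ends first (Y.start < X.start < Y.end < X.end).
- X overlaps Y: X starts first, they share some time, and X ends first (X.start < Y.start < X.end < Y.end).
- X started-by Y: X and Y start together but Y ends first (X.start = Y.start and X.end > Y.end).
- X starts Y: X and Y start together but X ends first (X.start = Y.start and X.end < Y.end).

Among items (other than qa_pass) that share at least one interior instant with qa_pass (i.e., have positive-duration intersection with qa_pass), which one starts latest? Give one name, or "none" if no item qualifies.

Target qa_pass = [t=819, t=973].
backup [t=467, t=788] → before → excluded.
deploy [t=879, t=946] → during → candidate.
interview [t=915, t=968] → during → candidate.
lunch [t=693, t=868] → overlaps → candidate.
rehearsal [t=489, t=910] → overlaps → candidate.
standup [t=85, t=566] → before → excluded.
triage [t=428, t=907] → overlaps → candidate.
Among candidates, latest start is t=915 → interview.

interview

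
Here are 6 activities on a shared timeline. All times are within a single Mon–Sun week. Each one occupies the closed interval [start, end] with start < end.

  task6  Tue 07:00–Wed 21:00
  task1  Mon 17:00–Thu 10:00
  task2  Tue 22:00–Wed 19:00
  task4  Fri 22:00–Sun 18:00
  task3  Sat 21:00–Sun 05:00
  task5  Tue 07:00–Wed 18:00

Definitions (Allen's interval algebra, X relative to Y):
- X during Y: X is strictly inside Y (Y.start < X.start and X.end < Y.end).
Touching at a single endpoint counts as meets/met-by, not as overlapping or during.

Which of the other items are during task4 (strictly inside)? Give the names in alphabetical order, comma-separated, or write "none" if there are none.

task3

Target task4 = [Fri 22:00, Sun 18:00].
task1 [Mon 17:00, Thu 10:00] → before → no.
task2 [Tue 22:00, Wed 19:00] → before → no.
task3 [Sat 21:00, Sun 05:00] → during → yes.
task5 [Tue 07:00, Wed 18:00] → before → no.
task6 [Tue 07:00, Wed 21:00] → before → no.
Result: task3.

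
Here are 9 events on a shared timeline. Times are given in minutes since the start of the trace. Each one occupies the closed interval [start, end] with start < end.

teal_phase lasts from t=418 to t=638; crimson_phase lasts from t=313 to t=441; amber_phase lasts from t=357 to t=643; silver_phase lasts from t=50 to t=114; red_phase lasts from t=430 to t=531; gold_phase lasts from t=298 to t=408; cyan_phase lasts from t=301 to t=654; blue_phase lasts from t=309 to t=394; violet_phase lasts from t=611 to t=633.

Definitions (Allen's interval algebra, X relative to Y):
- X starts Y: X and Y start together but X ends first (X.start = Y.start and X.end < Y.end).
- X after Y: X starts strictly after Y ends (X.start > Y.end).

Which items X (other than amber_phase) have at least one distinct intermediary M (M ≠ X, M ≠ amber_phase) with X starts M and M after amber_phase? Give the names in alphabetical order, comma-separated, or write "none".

none

Target amber_phase = [t=357, t=643].
Intermediaries M with M after amber_phase: none.
Union: none.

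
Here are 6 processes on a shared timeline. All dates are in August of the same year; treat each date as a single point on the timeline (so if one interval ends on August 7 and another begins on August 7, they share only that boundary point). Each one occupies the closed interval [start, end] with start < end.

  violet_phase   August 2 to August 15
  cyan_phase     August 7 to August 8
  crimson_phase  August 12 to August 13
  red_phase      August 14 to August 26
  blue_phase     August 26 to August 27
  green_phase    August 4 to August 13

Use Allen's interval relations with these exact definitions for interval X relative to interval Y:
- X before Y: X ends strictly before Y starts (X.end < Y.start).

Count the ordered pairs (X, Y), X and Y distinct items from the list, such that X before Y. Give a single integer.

8

Checking all 30 ordered pairs for relation 'before'; matching pairs in alphabetical order:
(crimson_phase, blue_phase): crimson_phase before blue_phase ✓
(crimson_phase, red_phase): crimson_phase before red_phase ✓
(cyan_phase, blue_phase): cyan_phase before blue_phase ✓
(cyan_phase, crimson_phase): cyan_phase before crimson_phase ✓
(cyan_phase, red_phase): cyan_phase before red_phase ✓
(green_phase, blue_phase): green_phase before blue_phase ✓
(green_phase, red_phase): green_phase before red_phase ✓
(violet_phase, blue_phase): violet_phase before blue_phase ✓
Count: 8.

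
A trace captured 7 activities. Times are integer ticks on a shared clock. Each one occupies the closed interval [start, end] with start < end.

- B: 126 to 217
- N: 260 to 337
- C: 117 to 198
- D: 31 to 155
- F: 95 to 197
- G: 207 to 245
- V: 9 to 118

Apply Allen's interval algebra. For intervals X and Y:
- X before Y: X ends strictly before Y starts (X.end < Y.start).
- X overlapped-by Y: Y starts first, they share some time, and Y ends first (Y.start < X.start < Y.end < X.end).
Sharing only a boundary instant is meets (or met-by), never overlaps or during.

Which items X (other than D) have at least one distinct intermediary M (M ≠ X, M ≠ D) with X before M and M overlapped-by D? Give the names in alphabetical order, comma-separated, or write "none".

V

Target D = [31, 155].
Intermediaries M with M overlapped-by D: B, C, F.
Via B — items with X before B: V.
Via C — items with X before C: none.
Via F — items with X before F: none.
Union: V.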